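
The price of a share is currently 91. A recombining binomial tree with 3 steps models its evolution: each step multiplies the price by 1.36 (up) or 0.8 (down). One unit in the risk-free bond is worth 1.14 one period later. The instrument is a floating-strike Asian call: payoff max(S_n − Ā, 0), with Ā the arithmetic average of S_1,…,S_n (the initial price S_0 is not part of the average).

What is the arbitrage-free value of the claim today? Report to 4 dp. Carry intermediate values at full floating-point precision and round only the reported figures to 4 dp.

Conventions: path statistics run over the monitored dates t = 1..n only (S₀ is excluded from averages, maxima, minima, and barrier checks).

price = 13.6155

With p* = (R−d)/(u−d) = 0.6071, sum probability × payoff across the paths and divide by R^3.
Enumerate all 2^3 = 8 price paths (U = up ×1.36, D = down ×0.8); each path with k up-moves has probability p*^k·(1−p*)^(3−k).
DDD: Ā=59.2107, payoff=0.0000, prob=0.060632
UDD: Ā=100.6581, payoff=0.0000, prob=0.093704
DUD: Ā=83.6715, payoff=0.0000, prob=0.093704
UUD: Ā=142.2415, payoff=0.0000, prob=0.144816
DDU: Ā=70.0821, payoff=9.1243, prob=0.093704
UDU: Ā=119.1396, payoff=15.5113, prob=0.144816
DUU: Ā=102.1530, payoff=32.4979, prob=0.144816
UUU: Ā=173.6600, payoff=55.2465, prob=0.223806
Price = Σ prob·payoff / R^3 = 20.171996 / 1.481544 = 13.6155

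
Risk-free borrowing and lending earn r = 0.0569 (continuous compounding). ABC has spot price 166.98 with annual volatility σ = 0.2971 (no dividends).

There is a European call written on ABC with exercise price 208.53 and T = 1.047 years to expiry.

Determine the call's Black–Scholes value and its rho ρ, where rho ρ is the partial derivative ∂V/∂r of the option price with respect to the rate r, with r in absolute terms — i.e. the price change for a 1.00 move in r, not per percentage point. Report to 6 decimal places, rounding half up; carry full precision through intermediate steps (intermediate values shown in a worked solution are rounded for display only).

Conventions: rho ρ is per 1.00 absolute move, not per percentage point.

price = 10.246995
ρ = 50.612953

σ√T = 0.2971·√1.047 = 0.304002
d₁ = (ln(S/K) + (r+σ²/2)T) / (σ√T) = (ln(166.98/208.53) + (0.0569+0.2971²/2)·1.047) / 0.304002 = (-0.222209 + 0.105783) / 0.304002 = -0.382978
d₂ = d₁ − σ√T = -0.382978 − 0.304002 = -0.686980
e^{−rT} = 0.942166
N(d₁) = 0.350868,  N(d₂) = 0.246048
Call price V = S·N(d₁) − K·e^{−rT}·N(d₂) = 58.587925 − 48.340929 = 10.246995
ρ = K·T·e^{−rT}·N(d₂) = 50.612953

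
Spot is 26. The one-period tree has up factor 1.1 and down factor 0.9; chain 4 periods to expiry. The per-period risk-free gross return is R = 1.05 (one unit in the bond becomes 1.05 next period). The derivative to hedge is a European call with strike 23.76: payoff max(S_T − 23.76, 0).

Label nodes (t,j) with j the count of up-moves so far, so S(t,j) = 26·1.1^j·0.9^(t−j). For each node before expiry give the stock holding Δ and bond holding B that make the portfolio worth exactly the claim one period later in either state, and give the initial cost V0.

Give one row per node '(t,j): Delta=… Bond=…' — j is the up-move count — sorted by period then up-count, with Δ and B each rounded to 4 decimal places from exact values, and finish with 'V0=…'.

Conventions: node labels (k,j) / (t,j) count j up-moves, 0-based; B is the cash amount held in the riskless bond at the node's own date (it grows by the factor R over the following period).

Under the risk-neutral measure, an up-move has probability p* = (R−d)/(u−d) = 0.7500 and values discount at R = 1.05.
At maturity the claim pays: V(4,0)=0.0000, V(4,1)=0.0000, V(4,2)=1.7226, V(4,3)=7.3854, V(4,4)=14.3066
(3,0): S=18.9540. Δ = (V_up−V_dn)/(S_up−S_dn) = (0.0000−0.0000)/(20.8494−17.0586) = 0.0000. V = [p*·0.0000 + (1−p*)·0.0000]/1.05 = 0.0000. B = V − Δ·S = 0.0000.
(3,1): S=23.1660. Δ = (V_up−V_dn)/(S_up−S_dn) = (1.7226−0.0000)/(25.4826−20.8494) = 0.3718. V = [p*·1.7226 + (1−p*)·0.0000]/1.05 = 1.2304. B = V − Δ·S = -7.3826.
(3,2): S=28.3140. Δ = (V_up−V_dn)/(S_up−S_dn) = (7.3854−1.7226)/(31.1454−25.4826) = 1.0000. V = [p*·7.3854 + (1−p*)·1.7226]/1.05 = 5.6854. B = V − Δ·S = -22.6286.
(3,3): S=34.6060. Δ = (V_up−V_dn)/(S_up−S_dn) = (14.3066−7.3854)/(38.0666−31.1454) = 1.0000. V = [p*·14.3066 + (1−p*)·7.3854]/1.05 = 11.9774. B = V − Δ·S = -22.6286.
(2,0): S=21.0600. Δ = (V_up−V_dn)/(S_up−S_dn) = (1.2304−0.0000)/(23.1660−18.9540) = 0.2921. V = [p*·1.2304 + (1−p*)·0.0000]/1.05 = 0.8789. B = V − Δ·S = -5.2733.
(2,1): S=25.7400. Δ = (V_up−V_dn)/(S_up−S_dn) = (5.6854−1.2304)/(28.3140−23.1660) = 0.8654. V = [p*·5.6854 + (1−p*)·1.2304]/1.05 = 4.3540. B = V − Δ·S = -17.9210.
(2,2): S=31.4600. Δ = (V_up−V_dn)/(S_up−S_dn) = (11.9774−5.6854)/(34.6060−28.3140) = 1.0000. V = [p*·11.9774 + (1−p*)·5.6854]/1.05 = 9.9090. B = V − Δ·S = -21.5510.
(1,0): S=23.4000. Δ = (V_up−V_dn)/(S_up−S_dn) = (4.3540−0.8789)/(25.7400−21.0600) = 0.7425. V = [p*·4.3540 + (1−p*)·0.8789]/1.05 = 3.3192. B = V − Δ·S = -14.0563.
(1,1): S=28.6000. Δ = (V_up−V_dn)/(S_up−S_dn) = (9.9090−4.3540)/(31.4600−25.7400) = 0.9712. V = [p*·9.9090 + (1−p*)·4.3540]/1.05 = 8.1145. B = V − Δ·S = -19.6605.
(0,0): S=26.0000. Δ = (V_up−V_dn)/(S_up−S_dn) = (8.1145−3.3192)/(28.6000−23.4000) = 0.9222. V = [p*·8.1145 + (1−p*)·3.3192]/1.05 = 6.5864. B = V − Δ·S = -17.3899.
As a check, the time-0 holding Δ(0,0)·S0 + B(0,0) comes to 6.5864 — exactly V0.

(0,0): Delta=0.9222 Bond=-17.3899
(1,0): Delta=0.7425 Bond=-14.0563
(1,1): Delta=0.9712 Bond=-19.6605
(2,0): Delta=0.2921 Bond=-5.2733
(2,1): Delta=0.8654 Bond=-17.9210
(2,2): Delta=1.0000 Bond=-21.5510
(3,0): Delta=0.0000 Bond=0.0000
(3,1): Delta=0.3718 Bond=-7.3826
(3,2): Delta=1.0000 Bond=-22.6286
(3,3): Delta=1.0000 Bond=-22.6286
V0=6.5864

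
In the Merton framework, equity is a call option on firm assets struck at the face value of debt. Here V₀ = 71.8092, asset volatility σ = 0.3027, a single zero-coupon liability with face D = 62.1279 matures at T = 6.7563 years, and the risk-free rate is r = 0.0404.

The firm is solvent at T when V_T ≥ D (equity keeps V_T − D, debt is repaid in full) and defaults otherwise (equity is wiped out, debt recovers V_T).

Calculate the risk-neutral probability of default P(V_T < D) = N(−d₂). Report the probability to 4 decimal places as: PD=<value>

PD=0.4453

With assets at 71.8092 and a single debt payment of 62.1279 at 6.7563 years:
d₁ = [ln(V₀/D) + (r + σ²/2)T] / (σ√T)
   = [ln(71.8092/62.1279) + (0.0404 + 0.5·0.3027²)·6.7563] / (0.3027·√6.7563)
   = [0.144817 + 0.582485] / 0.786805 = 0.924375
d₂ = d₁ − σ√T = 0.924375 − 0.786805 = 0.137571
risk-neutral PD = N(−d₂) = N(-0.137571) = 0.445290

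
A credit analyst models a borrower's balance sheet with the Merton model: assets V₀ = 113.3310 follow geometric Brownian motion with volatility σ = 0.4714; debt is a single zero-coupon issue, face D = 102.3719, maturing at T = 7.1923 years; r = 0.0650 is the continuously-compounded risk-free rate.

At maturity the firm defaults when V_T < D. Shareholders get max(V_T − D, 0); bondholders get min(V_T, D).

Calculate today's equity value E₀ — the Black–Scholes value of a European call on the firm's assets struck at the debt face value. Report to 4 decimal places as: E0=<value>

E0=70.0729

Apply the equity-as-call identities (strike 102.3719, horizon 7.1923 years):
d₁ = [ln(V₀/D) + (r + σ²/2)T] / (σ√T)
   = [ln(113.3310/102.3719) + (0.0650 + 0.5·0.4714²)·7.1923] / (0.4714·√7.1923)
   = [0.101700 + 1.266629] / 1.264222 = 1.082348
d₂ = d₁ − σ√T = 1.082348 − 1.264222 = -0.181874
N(d₁) = 0.860451,  N(d₂) = 0.427841,  e^(−rT) = 0.626567
E₀ = V₀·N(d₁) − D·e^(−rT)·N(d₂)
   = 113.3310·0.860451 − 102.3719·0.626567·0.427841 = 70.072854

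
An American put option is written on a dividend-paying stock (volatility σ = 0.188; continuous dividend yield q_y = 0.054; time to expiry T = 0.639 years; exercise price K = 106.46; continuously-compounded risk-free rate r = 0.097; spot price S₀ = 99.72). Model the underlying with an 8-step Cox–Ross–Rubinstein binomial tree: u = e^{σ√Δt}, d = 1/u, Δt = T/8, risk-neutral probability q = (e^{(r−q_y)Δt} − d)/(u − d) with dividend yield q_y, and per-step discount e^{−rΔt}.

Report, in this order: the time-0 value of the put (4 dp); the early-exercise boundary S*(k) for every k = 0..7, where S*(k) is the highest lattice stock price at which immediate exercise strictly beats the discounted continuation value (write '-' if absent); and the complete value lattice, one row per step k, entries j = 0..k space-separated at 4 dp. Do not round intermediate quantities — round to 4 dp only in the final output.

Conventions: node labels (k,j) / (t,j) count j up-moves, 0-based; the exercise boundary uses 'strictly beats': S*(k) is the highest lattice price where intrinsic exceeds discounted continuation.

price = 8.7445
boundary = - - 89.6668 85.0269 89.6668 94.5599 89.6668 94.5599
tree:
8.7445
12.3126 5.5699
16.7932 8.3458 3.0814
21.4331 12.0773 5.0138 1.3373
25.8329 16.7932 7.8891 2.4250 0.3495
30.0050 21.4331 11.9001 4.2911 0.7325 0.0000
33.9613 25.8329 16.7932 7.3355 1.5349 0.0000 0.0000
37.7128 30.0050 21.4331 11.9001 3.2164 0.0000 0.0000 0.0000
41.2702 33.9613 25.8329 16.7932 6.7400 0.0000 0.0000 0.0000 0.0000

Δt=0.07988, u=1.05457, d=0.94825, q=0.51908, disc=e^(-rΔt)=0.99228
k=8 terminal: V=max(K-S,0) → 41.2702 33.9613 25.8329 16.7932 6.7400 0.0000 0.0000 0.0000 0.0000
k=7: j=0 S=68.7472 intr=37.7128 cont=37.1870 V=37.7128[EX]; j=1 S=76.4550 intr=30.0050 cont=29.5124 V=30.0050[EX]; j=2 S=85.0269 intr=21.4331 cont=20.9774 V=21.4331[EX]; j=3 S=94.5599 intr=11.9001 cont=11.4854 V=11.9001[EX]; j=4 S=105.1617 intr=1.2983 cont=3.2164 V=3.2164[hold]; j=5 S=116.9521 intr=0.0000 cont=0.0000 V=0.0000[hold]; j=6 S=130.0645 intr=0.0000 cont=0.0000 V=0.0000[hold]; j=7 S=144.6470 intr=0.0000 cont=0.0000 V=0.0000[hold]  S*(7)=94.5599
k=6: j=0 S=72.4987 intr=33.9613 cont=33.4517 V=33.9613[EX]; j=1 S=80.6271 intr=25.8329 cont=25.3583 V=25.8329[EX]; j=2 S=89.6668 intr=16.7932 cont=16.3575 V=16.7932[EX]; j=3 S=99.7200 intr=6.7400 cont=7.3355 V=7.3355[hold]; j=4 S=110.9003 intr=0.0000 cont=1.5349 V=1.5349[hold]; j=5 S=123.3342 intr=0.0000 cont=0.0000 V=0.0000[hold]; j=6 S=137.1621 intr=0.0000 cont=0.0000 V=0.0000[hold]  S*(6)=89.6668
k=5: j=0 S=76.4550 intr=30.0050 cont=29.5124 V=30.0050[EX]; j=1 S=85.0269 intr=21.4331 cont=20.9774 V=21.4331[EX]; j=2 S=94.5599 intr=11.9001 cont=11.7922 V=11.9001[EX]; j=3 S=105.1617 intr=1.2983 cont=4.2911 V=4.2911[hold]; j=4 S=116.9521 intr=0.0000 cont=0.7325 V=0.7325[hold]; j=5 S=130.0645 intr=0.0000 cont=0.0000 V=0.0000[hold]  S*(5)=94.5599
k=4: j=0 S=80.6271 intr=25.8329 cont=25.3583 V=25.8329[EX]; j=1 S=89.6668 intr=16.7932 cont=16.3575 V=16.7932[EX]; j=2 S=99.7200 intr=6.7400 cont=7.8891 V=7.8891[hold]; j=3 S=110.9003 intr=0.0000 cont=2.4250 V=2.4250[hold]; j=4 S=123.3342 intr=0.0000 cont=0.3495 V=0.3495[hold]  S*(4)=89.6668
k=3: j=0 S=85.0269 intr=21.4331 cont=20.9774 V=21.4331[EX]; j=1 S=94.5599 intr=11.9001 cont=12.0773 V=12.0773[hold]; j=2 S=105.1617 intr=1.2983 cont=5.0138 V=5.0138[hold]; j=3 S=116.9521 intr=0.0000 cont=1.3373 V=1.3373[hold]  S*(3)=85.0269
k=2: j=0 S=89.6668 intr=16.7932 cont=16.4487 V=16.7932[EX]; j=1 S=99.7200 intr=6.7400 cont=8.3458 V=8.3458[hold]; j=2 S=110.9003 intr=0.0000 cont=3.0814 V=3.0814[hold]  S*(2)=89.6668
k=1: j=0 S=94.5599 intr=11.9001 cont=12.3126 V=12.3126[hold]; j=1 S=105.1617 intr=1.2983 cont=5.5699 V=5.5699[hold]  S*(1)=-
k=0: j=0 S=99.7200 intr=6.7400 cont=8.7445 V=8.7445[hold]  S*(0)=-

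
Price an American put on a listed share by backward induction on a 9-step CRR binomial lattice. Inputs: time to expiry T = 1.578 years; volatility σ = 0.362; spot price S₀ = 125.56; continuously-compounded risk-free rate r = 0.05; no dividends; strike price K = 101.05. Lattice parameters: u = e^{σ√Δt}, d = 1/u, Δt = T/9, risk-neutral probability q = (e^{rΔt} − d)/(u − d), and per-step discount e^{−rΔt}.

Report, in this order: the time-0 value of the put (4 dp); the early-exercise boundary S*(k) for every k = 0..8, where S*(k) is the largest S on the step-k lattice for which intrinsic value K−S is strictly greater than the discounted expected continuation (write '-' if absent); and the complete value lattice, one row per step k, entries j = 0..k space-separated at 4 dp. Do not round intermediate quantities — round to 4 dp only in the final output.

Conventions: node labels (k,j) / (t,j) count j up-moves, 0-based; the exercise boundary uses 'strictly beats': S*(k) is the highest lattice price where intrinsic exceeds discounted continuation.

price = 7.9123
boundary = - - - - 68.4748 58.8438 68.4748 58.8438 68.4748
tree:
7.9123
11.7866 4.0395
17.0952 6.4973 1.5652
24.0323 10.2135 2.7630 0.3521
32.5752 15.6109 4.8037 0.6980 0.0000
42.2062 23.0452 8.1874 1.3836 0.0000 0.0000
50.4827 32.5752 13.5835 2.7429 0.0000 0.0000 0.0000
57.5950 42.2062 21.6799 5.4374 0.0000 0.0000 0.0000 0.0000
63.7070 50.4827 32.5752 10.7790 0.0000 0.0000 0.0000 0.0000 0.0000
68.9593 57.5950 42.2062 21.3679 0.0000 0.0000 0.0000 0.0000 0.0000 0.0000

params: Δt=0.17533 u=1.16367 d=0.85935 q=0.49111 e^(-rΔt)=0.99127
t_9 payoffs: 68.9593 57.5950 42.2062 21.3679 0.0000 0.0000 0.0000 0.0000 0.0000 0.0000
t_8: node(8,0) S=37.3430 payoff=63.7070 vs cont=62.8250 → 63.7070 [stop]  node(8,1) S=50.5673 payoff=50.4827 vs cont=49.6007 → 50.4827 [stop]  node(8,2) S=68.4748 payoff=32.5752 vs cont=31.6932 → 32.5752 [stop]  node(8,3) S=92.7237 payoff=8.3263 vs cont=10.7790 → 10.7790 [wait]  node(8,4) S=125.5600 payoff=0.0000 vs cont=0.0000 → 0.0000 [wait]  node(8,5) S=170.0246 payoff=0.0000 vs cont=0.0000 → 0.0000 [wait]  node(8,6) S=230.2354 payoff=0.0000 vs cont=0.0000 → 0.0000 [wait]  node(8,7) S=311.7687 payoff=0.0000 vs cont=0.0000 → 0.0000 [wait]  node(8,8) S=422.1753 payoff=0.0000 vs cont=0.0000 → 0.0000 [wait]  ⇒ S*(8)=68.4748
t_7: node(7,0) S=43.4550 payoff=57.5950 vs cont=56.7130 → 57.5950 [stop]  node(7,1) S=58.8438 payoff=42.2062 vs cont=41.3242 → 42.2062 [stop]  node(7,2) S=79.6821 payoff=21.3679 vs cont=21.6799 → 21.6799 [wait]  node(7,3) S=107.8999 payoff=0.0000 vs cont=5.4374 → 5.4374 [wait]  node(7,4) S=146.1105 payoff=0.0000 vs cont=0.0000 → 0.0000 [wait]  node(7,5) S=197.8527 payoff=0.0000 vs cont=0.0000 → 0.0000 [wait]  node(7,6) S=267.9182 payoff=0.0000 vs cont=0.0000 → 0.0000 [wait]  node(7,7) S=362.7961 payoff=0.0000 vs cont=0.0000 → 0.0000 [wait]  ⇒ S*(7)=58.8438
t_6: node(6,0) S=50.5673 payoff=50.4827 vs cont=49.6007 → 50.4827 [stop]  node(6,1) S=68.4748 payoff=32.5752 vs cont=31.8451 → 32.5752 [stop]  node(6,2) S=92.7237 payoff=8.3263 vs cont=13.5835 → 13.5835 [wait]  node(6,3) S=125.5600 payoff=0.0000 vs cont=2.7429 → 2.7429 [wait]  node(6,4) S=170.0246 payoff=0.0000 vs cont=0.0000 → 0.0000 [wait]  node(6,5) S=230.2354 payoff=0.0000 vs cont=0.0000 → 0.0000 [wait]  node(6,6) S=311.7687 payoff=0.0000 vs cont=0.0000 → 0.0000 [wait]  ⇒ S*(6)=68.4748
t_5: node(5,0) S=58.8438 payoff=42.2062 vs cont=41.3242 → 42.2062 [stop]  node(5,1) S=79.6821 payoff=21.3679 vs cont=23.0452 → 23.0452 [wait]  node(5,2) S=107.8999 payoff=0.0000 vs cont=8.1874 → 8.1874 [wait]  node(5,3) S=146.1105 payoff=0.0000 vs cont=1.3836 → 1.3836 [wait]  node(5,4) S=197.8527 payoff=0.0000 vs cont=0.0000 → 0.0000 [wait]  node(5,5) S=267.9182 payoff=0.0000 vs cont=0.0000 → 0.0000 [wait]  ⇒ S*(5)=58.8438
t_4: node(4,0) S=68.4748 payoff=32.5752 vs cont=32.5098 → 32.5752 [stop]  node(4,1) S=92.7237 payoff=8.3263 vs cont=15.6109 → 15.6109 [wait]  node(4,2) S=125.5600 payoff=0.0000 vs cont=4.8037 → 4.8037 [wait]  node(4,3) S=170.0246 payoff=0.0000 vs cont=0.6980 → 0.6980 [wait]  node(4,4) S=230.2354 payoff=0.0000 vs cont=0.0000 → 0.0000 [wait]  ⇒ S*(4)=68.4748
t_3: node(3,0) S=79.6821 payoff=21.3679 vs cont=24.0323 → 24.0323 [wait]  node(3,1) S=107.8999 payoff=0.0000 vs cont=10.2135 → 10.2135 [wait]  node(3,2) S=146.1105 payoff=0.0000 vs cont=2.7630 → 2.7630 [wait]  node(3,3) S=197.8527 payoff=0.0000 vs cont=0.3521 → 0.3521 [wait]  ⇒ S*(3)=-
t_2: node(2,0) S=92.7237 payoff=8.3263 vs cont=17.0952 → 17.0952 [wait]  node(2,1) S=125.5600 payoff=0.0000 vs cont=6.4973 → 6.4973 [wait]  node(2,2) S=170.0246 payoff=0.0000 vs cont=1.5652 → 1.5652 [wait]  ⇒ S*(2)=-
t_1: node(1,0) S=107.8999 payoff=0.0000 vs cont=11.7866 → 11.7866 [wait]  node(1,1) S=146.1105 payoff=0.0000 vs cont=4.0395 → 4.0395 [wait]  ⇒ S*(1)=-
t_0: node(0,0) S=125.5600 payoff=0.0000 vs cont=7.9123 → 7.9123 [wait]  ⇒ S*(0)=-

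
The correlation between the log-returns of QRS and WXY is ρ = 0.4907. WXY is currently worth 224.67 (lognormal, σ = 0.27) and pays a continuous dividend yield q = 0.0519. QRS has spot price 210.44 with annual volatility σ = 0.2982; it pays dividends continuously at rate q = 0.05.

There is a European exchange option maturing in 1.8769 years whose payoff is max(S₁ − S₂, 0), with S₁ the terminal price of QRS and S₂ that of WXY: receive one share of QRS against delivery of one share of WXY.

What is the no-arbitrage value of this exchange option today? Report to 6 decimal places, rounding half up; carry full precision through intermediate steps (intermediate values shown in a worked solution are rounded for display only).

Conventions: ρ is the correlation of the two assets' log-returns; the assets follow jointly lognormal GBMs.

exchange price = 25.154840

σ_eff = √(σ₁² + σ₂² − 2ρσ₁σ₂) = √(0.2982² + 0.27² − 2·0.4907·0.2982·0.27) = 0.287762
d₁ = (ln(S₁/S₂) + (q₂ − q₁ + σ_eff²/2)T) / (σ_eff√T) = (ln(210.44/224.67) + (0.0519 − 0.05 + 0.041403)·1.8769) / 0.394234 = 0.040190
d₂ = d₁ − σ_eff√T = 0.040190 − 0.394234 = -0.354044
N(d₁) = 0.516029,  N(d₂) = 0.361653
V = S₁·e^{−q₁T}·N(d₁) − S₂·e^{−q₂T}·N(d₂) = 98.865788 − 73.710949 = 25.154840
Key observation: no risk-free rate is needed — with the second asset as numeraire the exchange option is a call on the ratio S₁/S₂, and r cancels out of the value.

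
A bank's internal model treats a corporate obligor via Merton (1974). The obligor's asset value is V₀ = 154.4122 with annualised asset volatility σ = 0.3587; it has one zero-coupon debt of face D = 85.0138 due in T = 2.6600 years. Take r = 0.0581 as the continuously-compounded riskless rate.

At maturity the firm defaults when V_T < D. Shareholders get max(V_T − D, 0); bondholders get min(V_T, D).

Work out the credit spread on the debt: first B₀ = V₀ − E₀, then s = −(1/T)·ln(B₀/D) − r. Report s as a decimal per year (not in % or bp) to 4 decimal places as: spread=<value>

Equity is a call on the firm's assets struck at D = 85.0138:
d₁ = [ln(V₀/D) + (r + σ²/2)T] / (σ√T)
   = [ln(154.4122/85.0138) + (0.0581 + 0.5·0.3587²)·2.6600] / (0.3587·√2.6600)
   = [0.596812 + 0.325671] / 0.585022 = 1.576835
d₂ = d₁ − σ√T = 1.576835 − 0.585022 = 0.991813
N(d₁) = 0.942583,  N(d₂) = 0.839356,  e^(−rT) = 0.856804
E₀ = V₀·N(d₁) − D·e^(−rT)·N(d₂)
   = 154.4122·0.942583 − 85.0138·0.856804·0.839356 = 84.407547
B₀ = V₀ − E₀ = 154.4122 − 84.407547 = 70.004653
spread = −(1/T)·ln(B₀/D) − r = −(1/2.6600)·ln(70.004653/85.0138) − 0.0581 = 0.01492702

spread=0.0149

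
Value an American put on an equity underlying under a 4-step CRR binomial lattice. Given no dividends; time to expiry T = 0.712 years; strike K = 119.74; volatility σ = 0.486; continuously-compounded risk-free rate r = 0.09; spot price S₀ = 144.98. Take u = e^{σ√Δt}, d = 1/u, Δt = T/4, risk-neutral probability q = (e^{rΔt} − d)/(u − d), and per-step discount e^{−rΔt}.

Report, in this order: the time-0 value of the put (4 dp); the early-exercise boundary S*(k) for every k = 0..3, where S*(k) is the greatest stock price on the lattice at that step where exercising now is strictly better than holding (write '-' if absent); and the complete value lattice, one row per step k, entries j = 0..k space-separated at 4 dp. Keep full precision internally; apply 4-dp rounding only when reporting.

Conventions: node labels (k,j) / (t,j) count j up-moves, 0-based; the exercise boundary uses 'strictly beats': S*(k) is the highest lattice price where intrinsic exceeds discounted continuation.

price = 9.6277
boundary = - - - 78.3719
tree:
9.6277
16.2396 3.0099
26.5373 5.9738 0.0000
41.3681 11.8566 0.0000 0.0000
55.8974 23.5324 0.0000 0.0000 0.0000

Δt=0.17800  u=1.22758  d=0.81461  q=0.48802  discount=0.98411
step 4 (expiry): payoffs max(K−S,0) = 55.8974 23.5324 0.0000 0.0000 0.0000
step 3: (k=3,j=0): S=78.3719, K−S=41.3681, hold=39.4652 ⇒ V=41.3681 exercise | (k=3,j=1): S=118.1024, K−S=1.6376, hold=11.8566 ⇒ V=11.8566 continue | (k=3,j=2): S=177.9743, K−S=0.0000, hold=0.0000 ⇒ V=0.0000 continue | (k=3,j=3): S=268.1983, K−S=0.0000, hold=0.0000 ⇒ V=0.0000 continue  boundary S*=78.3719
step 2: (k=2,j=0): S=96.2076, K−S=23.5324, hold=26.5373 ⇒ V=26.5373 continue | (k=2,j=1): S=144.9800, K−S=0.0000, hold=5.9738 ⇒ V=5.9738 continue | (k=2,j=2): S=218.4775, K−S=0.0000, hold=0.0000 ⇒ V=0.0000 continue  boundary S*=-
step 1: (k=1,j=0): S=118.1024, K−S=1.6376, hold=16.2396 ⇒ V=16.2396 continue | (k=1,j=1): S=177.9743, K−S=0.0000, hold=3.0099 ⇒ V=3.0099 continue  boundary S*=-
step 0: (k=0,j=0): S=144.9800, K−S=0.0000, hold=9.6277 ⇒ V=9.6277 continue  boundary S*=-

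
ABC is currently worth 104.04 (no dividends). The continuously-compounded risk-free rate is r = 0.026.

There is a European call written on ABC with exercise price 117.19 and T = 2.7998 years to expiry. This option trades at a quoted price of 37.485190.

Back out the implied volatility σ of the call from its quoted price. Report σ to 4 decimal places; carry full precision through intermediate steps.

At σ = 0.5837 the Black–Scholes value reproduces the quote:
σ√T = 0.5837·√2.7998 = 0.976682
d₁ = (ln(S/K) + (r+σ²/2)T) / (σ√T) = (ln(104.04/117.19) + (0.026+0.5837²/2)·2.7998) / 0.976682 = (-0.119021 + 0.549749) / 0.976682 = 0.441011
d₂ = d₁ − σ√T = 0.441011 − 0.976682 = -0.535671
e^{−rT} = 0.929792
N(d₁) = 0.670398,  N(d₂) = 0.296093
V = S·N(d₁) − K·e^{−rT}·N(d₂) = 69.748157 − 32.262966 = 37.485190 (matching the quote); vega is positive throughout, so no other σ reproduces this price

sigma = 0.5837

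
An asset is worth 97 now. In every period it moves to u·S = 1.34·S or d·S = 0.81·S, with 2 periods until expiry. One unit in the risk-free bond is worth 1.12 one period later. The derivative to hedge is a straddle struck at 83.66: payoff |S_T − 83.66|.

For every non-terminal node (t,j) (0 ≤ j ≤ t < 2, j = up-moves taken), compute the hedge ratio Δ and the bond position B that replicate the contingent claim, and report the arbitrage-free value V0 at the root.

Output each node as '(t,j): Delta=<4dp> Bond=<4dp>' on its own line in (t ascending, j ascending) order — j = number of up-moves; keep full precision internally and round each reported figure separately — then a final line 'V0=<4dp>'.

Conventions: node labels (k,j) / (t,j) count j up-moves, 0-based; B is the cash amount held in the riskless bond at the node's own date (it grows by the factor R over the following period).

Risk-neutral probability p* = (R−d)/(u−d) = (1.12−0.81)/(1.34−0.81) = 0.5849.
At maturity the claim pays: V(2,0)=20.0183, V(2,1)=21.6238, V(2,2)=90.5132
  t=1,j=0: stock 78.5700 → up 105.2838 (V=21.6238), down 63.6417 (V=20.0183). Price 18.7119; hedge Δ=0.0386, bond B=15.6827.
  t=1,j=1: stock 129.9800 → up 174.1732 (V=90.5132), down 105.2838 (V=21.6238). Price 55.2836; hedge Δ=1.0000, bond B=-74.6964.
  t=0,j=0: stock 97.0000 → up 129.9800 (V=55.2836), down 78.5700 (V=18.7119). Price 35.8062; hedge Δ=0.7114, bond B=-33.1969.
Verification: the root portfolio costs Δ(0,0)·S0 + B(0,0) = 35.8062, matching V0.

(0,0): Delta=0.7114 Bond=-33.1969
(1,0): Delta=0.0386 Bond=15.6827
(1,1): Delta=1.0000 Bond=-74.6964
V0=35.8062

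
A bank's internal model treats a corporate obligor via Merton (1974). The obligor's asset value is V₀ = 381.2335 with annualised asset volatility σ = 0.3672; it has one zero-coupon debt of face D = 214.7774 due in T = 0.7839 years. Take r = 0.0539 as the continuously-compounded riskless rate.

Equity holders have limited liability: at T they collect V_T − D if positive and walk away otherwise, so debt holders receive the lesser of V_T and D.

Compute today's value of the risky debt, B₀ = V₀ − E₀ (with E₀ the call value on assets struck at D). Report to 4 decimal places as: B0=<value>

B0=204.8818

Apply the equity-as-call identities (strike 214.7774, horizon 0.7839 years):
d₁ = [ln(V₀/D) + (r + σ²/2)T] / (σ√T)
   = [ln(381.2335/214.7774) + (0.0539 + 0.5·0.3672²)·0.7839] / (0.3672·√0.7839)
   = [0.573810 + 0.095101] / 0.325112 = 2.057479
d₂ = d₁ − σ√T = 2.057479 − 0.325112 = 1.732367
N(d₁) = 0.980180,  N(d₂) = 0.958396,  e^(−rT) = 0.958628
E₀ = V₀·N(d₁) − D·e^(−rT)·N(d₂)
   = 381.2335·0.980180 − 214.7774·0.958628·0.958396 = 176.351735
B₀ = V₀ − E₀ = 381.2335 − 176.351735 = 204.881765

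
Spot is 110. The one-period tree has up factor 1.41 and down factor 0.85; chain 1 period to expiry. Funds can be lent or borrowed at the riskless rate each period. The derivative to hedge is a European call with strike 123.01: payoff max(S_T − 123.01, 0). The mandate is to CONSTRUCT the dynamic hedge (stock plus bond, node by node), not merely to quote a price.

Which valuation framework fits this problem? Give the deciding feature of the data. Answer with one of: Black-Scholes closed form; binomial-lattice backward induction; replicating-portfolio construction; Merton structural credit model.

framework: replicating-portfolio construction

Key observation: what is demanded is not a single number but the (Δ, B) position at each node of the 1.41/0.85 tree starting at 110; constructing those positions is the replicating-portfolio method.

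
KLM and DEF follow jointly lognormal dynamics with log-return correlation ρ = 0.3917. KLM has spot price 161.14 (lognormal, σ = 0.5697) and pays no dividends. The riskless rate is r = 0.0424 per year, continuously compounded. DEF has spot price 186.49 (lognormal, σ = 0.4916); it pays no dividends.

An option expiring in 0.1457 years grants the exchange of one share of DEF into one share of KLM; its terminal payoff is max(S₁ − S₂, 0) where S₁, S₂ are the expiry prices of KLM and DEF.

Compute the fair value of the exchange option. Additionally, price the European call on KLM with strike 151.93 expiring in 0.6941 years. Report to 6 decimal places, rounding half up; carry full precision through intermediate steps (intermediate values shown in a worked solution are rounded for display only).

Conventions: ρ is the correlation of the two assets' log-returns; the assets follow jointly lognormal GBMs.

exchange price = 6.034131
price(KLM call K=151.93) = 36.248623

σ_eff = √(σ₁² + σ₂² − 2ρσ₁σ₂) = √(0.5697² + 0.4916² − 2·0.3917·0.5697·0.4916) = 0.588919
d₁ = (ln(S₁/S₂) + (q₂ − q₁ + σ_eff²/2)T) / (σ_eff√T) = (ln(161.14/186.49) + (0.0 − 0.0 + 0.173413)·0.1457) / 0.224794 = -0.537548
d₂ = d₁ − σ_eff√T = -0.537548 − 0.224794 = -0.762342
N(d₁) = 0.295445,  N(d₂) = 0.222928
V = S₁·e^{−q₁T}·N(d₁) − S₂·e^{−q₂T}·N(d₂) = 47.607949 − 41.573818 = 6.034131
[vanilla: KLM call K=151.93]
σ√T = 0.5697·√0.6941 = 0.474632
d₁ = (ln(S/K) + (r+σ²/2)T) / (σ√T) = (ln(161.14/151.93) + (0.0424+0.5697²/2)·0.6941) / 0.474632 = (0.058854 + 0.142068) / 0.474632 = 0.423320
d₂ = d₁ − σ√T = 0.423320 − 0.474632 = -0.051312
e^{−rT} = 0.970999
N(d₁) = 0.663969,  N(d₂) = 0.479538
price = S·N(d₁) − K·e^{−rT}·N(d₂) = 106.991989 − 70.743366 = 36.248623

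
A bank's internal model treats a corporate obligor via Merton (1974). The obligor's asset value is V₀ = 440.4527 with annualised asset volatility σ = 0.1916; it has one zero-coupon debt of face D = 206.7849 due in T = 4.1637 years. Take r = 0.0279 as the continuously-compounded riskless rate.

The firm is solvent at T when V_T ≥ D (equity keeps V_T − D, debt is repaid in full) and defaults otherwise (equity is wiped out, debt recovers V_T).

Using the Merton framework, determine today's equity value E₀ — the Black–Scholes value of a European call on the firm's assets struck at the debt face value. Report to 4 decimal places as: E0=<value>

Work the structural quantities from V₀ = 440.4527 against face 206.7849:
d₁ = [ln(V₀/D) + (r + σ²/2)T] / (σ√T)
   = [ln(440.4527/206.7849) + (0.0279 + 0.5·0.1916²)·4.1637] / (0.1916·√4.1637)
   = [0.756124 + 0.192593] / 0.390963 = 2.426618
d₂ = d₁ − σ√T = 2.426618 − 0.390963 = 2.035656
N(d₁) = 0.992380,  N(d₂) = 0.979108,  e^(−rT) = 0.890326
E₀ = V₀·N(d₁) − D·e^(−rT)·N(d₂)
   = 440.4527·0.992380 − 206.7849·0.890326·0.979108 = 256.836779

E0=256.8368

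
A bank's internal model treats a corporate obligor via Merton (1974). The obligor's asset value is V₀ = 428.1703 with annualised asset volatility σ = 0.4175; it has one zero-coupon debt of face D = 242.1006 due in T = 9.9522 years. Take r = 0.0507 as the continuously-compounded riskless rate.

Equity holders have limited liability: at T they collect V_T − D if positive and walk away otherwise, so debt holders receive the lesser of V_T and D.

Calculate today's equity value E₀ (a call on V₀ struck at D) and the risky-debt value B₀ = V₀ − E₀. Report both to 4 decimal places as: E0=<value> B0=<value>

Equity is a call on the firm's assets struck at D = 242.1006:
d₁ = [ln(V₀/D) + (r + σ²/2)T] / (σ√T)
   = [ln(428.1703/242.1006) + (0.0507 + 0.5·0.4175²)·9.9522] / (0.4175·√9.9522)
   = [0.570168 + 1.371942] / 1.317092 = 1.474544
d₂ = d₁ − σ√T = 1.474544 − 1.317092 = 0.157452
N(d₁) = 0.929832,  N(d₂) = 0.562556,  e^(−rT) = 0.603761
E₀ = V₀·N(d₁) − D·e^(−rT)·N(d₂)
   = 428.1703·0.929832 − 242.1006·0.603761·0.562556 = 315.897311
B₀ = V₀ − E₀ = 428.1703 − 315.897311 = 112.272989

E0=315.8973 B0=112.2730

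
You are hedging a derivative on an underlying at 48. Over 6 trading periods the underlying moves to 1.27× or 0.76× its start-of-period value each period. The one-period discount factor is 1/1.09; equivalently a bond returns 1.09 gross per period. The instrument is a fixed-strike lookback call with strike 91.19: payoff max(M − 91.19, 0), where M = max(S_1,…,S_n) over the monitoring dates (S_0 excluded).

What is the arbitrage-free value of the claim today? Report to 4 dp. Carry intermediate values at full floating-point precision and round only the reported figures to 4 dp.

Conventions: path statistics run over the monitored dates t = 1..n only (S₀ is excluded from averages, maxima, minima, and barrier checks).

No-arbitrage gives p* = (R−d)/(u−d) = 0.6471: enumerate every path, weight its payoff by its p*-probability, and discount by R^6.
Enumerate all 2^6 = 64 price paths (U = up ×1.27, D = down ×0.76); each path with k up-moves has probability p*^k·(1−p*)^(6−k).
DDDDDD: M=36.4800, payoff=0.0000, prob=0.001933
UDDDDD: M=60.9600, payoff=0.0000, prob=0.003544
DUDDDD: M=46.3296, payoff=0.0000, prob=0.003544
UUDDDD: M=77.4192, payoff=0.0000, prob=0.006497
DDUDDD: M=36.4800, payoff=0.0000, prob=0.003544
UDUDDD: M=60.9600, payoff=0.0000, prob=0.006497
DUUDDD: M=58.8386, payoff=0.0000, prob=0.006497
UUUDDD: M=98.3224, payoff=7.1324, prob=0.011911
DDDUDD: M=36.4800, payoff=0.0000, prob=0.003544
UDDUDD: M=60.9600, payoff=0.0000, prob=0.006497
DUDUDD: M=46.3296, payoff=0.0000, prob=0.006497
UUDUDD: M=77.4192, payoff=0.0000, prob=0.011911
DDUUDD: M=44.7173, payoff=0.0000, prob=0.006497
UDUUDD: M=74.7250, payoff=0.0000, prob=0.011911
DUUUDD: M=74.7250, payoff=0.0000, prob=0.011911
UUUUDD: M=124.8694, payoff=33.6794, prob=0.021836
DDDDUD: M=36.4800, payoff=0.0000, prob=0.003544
UDDDUD: M=60.9600, payoff=0.0000, prob=0.006497
DUDDUD: M=46.3296, payoff=0.0000, prob=0.006497
UUDDUD: M=77.4192, payoff=0.0000, prob=0.011911
DDUDUD: M=36.4800, payoff=0.0000, prob=0.006497
UDUDUD: M=60.9600, payoff=0.0000, prob=0.011911
DUUDUD: M=58.8386, payoff=0.0000, prob=0.011911
UUUDUD: M=98.3224, payoff=7.1324, prob=0.021836
DDDUUD: M=36.4800, payoff=0.0000, prob=0.006497
UDDUUD: M=60.9600, payoff=0.0000, prob=0.011911
DUDUUD: M=56.7910, payoff=0.0000, prob=0.011911
UUDUUD: M=94.9008, payoff=3.7108, prob=0.021836
DDUUUD: M=56.7910, payoff=0.0000, prob=0.011911
UDUUUD: M=94.9008, payoff=3.7108, prob=0.021836
DUUUUD: M=94.9008, payoff=3.7108, prob=0.021836
UUUUUD: M=158.5842, payoff=67.3942, prob=0.040033
DDDDDU: M=36.4800, payoff=0.0000, prob=0.003544
UDDDDU: M=60.9600, payoff=0.0000, prob=0.006497
DUDDDU: M=46.3296, payoff=0.0000, prob=0.006497
UUDDDU: M=77.4192, payoff=0.0000, prob=0.011911
DDUDDU: M=36.4800, payoff=0.0000, prob=0.006497
UDUDDU: M=60.9600, payoff=0.0000, prob=0.011911
DUUDDU: M=58.8386, payoff=0.0000, prob=0.011911
UUUDDU: M=98.3224, payoff=7.1324, prob=0.021836
DDDUDU: M=36.4800, payoff=0.0000, prob=0.006497
UDDUDU: M=60.9600, payoff=0.0000, prob=0.011911
DUDUDU: M=46.3296, payoff=0.0000, prob=0.011911
UUDUDU: M=77.4192, payoff=0.0000, prob=0.021836
DDUUDU: M=44.7173, payoff=0.0000, prob=0.011911
UDUUDU: M=74.7250, payoff=0.0000, prob=0.021836
DUUUDU: M=74.7250, payoff=0.0000, prob=0.021836
UUUUDU: M=124.8694, payoff=33.6794, prob=0.040033
DDDDUU: M=36.4800, payoff=0.0000, prob=0.006497
UDDDUU: M=60.9600, payoff=0.0000, prob=0.011911
DUDDUU: M=46.3296, payoff=0.0000, prob=0.011911
UUDDUU: M=77.4192, payoff=0.0000, prob=0.021836
DDUDUU: M=43.1612, payoff=0.0000, prob=0.011911
UDUDUU: M=72.1246, payoff=0.0000, prob=0.021836
DUUDUU: M=72.1246, payoff=0.0000, prob=0.021836
UUUDUU: M=120.5240, payoff=29.3340, prob=0.040033
DDDUUU: M=43.1612, payoff=0.0000, prob=0.011911
UDDUUU: M=72.1246, payoff=0.0000, prob=0.021836
DUDUUU: M=72.1246, payoff=0.0000, prob=0.021836
UUDUUU: M=120.5240, payoff=29.3340, prob=0.040033
DDUUUU: M=72.1246, payoff=0.0000, prob=0.021836
UDUUUU: M=120.5240, payoff=29.3340, prob=0.040033
DUUUUU: M=120.5240, payoff=29.3340, prob=0.040033
UUUUUU: M=201.4019, payoff=110.2119, prob=0.073394
Price = Σ prob·payoff / R^6 = 18.207543 / 1.677100 = 10.8566

price = 10.8566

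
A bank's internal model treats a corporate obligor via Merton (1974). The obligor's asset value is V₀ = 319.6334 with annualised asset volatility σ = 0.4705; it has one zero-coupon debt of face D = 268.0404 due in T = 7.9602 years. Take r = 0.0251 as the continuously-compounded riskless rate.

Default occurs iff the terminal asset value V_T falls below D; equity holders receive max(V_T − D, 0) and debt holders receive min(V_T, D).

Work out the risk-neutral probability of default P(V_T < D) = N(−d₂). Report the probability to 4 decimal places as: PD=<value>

PD=0.6483

Equity is a call on the firm's assets struck at D = 268.0404:
d₁ = [ln(V₀/D) + (r + σ²/2)T] / (σ√T)
   = [ln(319.6334/268.0404) + (0.0251 + 0.5·0.4705²)·7.9602] / (0.4705·√7.9602)
   = [0.176037 + 1.080877] / 1.327461 = 0.946856
d₂ = d₁ − σ√T = 0.946856 − 1.327461 = -0.380605
risk-neutral PD = N(−d₂) = N(0.380605) = 0.648252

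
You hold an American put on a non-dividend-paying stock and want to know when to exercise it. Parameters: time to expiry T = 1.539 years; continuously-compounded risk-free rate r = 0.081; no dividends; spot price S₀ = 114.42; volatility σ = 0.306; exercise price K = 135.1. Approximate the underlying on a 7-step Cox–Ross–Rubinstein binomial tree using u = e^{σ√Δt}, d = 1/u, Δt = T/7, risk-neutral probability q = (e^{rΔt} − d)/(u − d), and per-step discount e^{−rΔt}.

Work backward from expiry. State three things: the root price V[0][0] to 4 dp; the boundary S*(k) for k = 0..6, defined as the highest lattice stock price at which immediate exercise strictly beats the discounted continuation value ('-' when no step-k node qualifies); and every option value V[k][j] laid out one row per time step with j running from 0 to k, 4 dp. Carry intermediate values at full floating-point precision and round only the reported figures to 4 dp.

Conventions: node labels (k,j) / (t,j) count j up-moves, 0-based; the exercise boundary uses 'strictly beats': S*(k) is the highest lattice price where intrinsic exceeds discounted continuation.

Δt=0.21986  u=1.15428  d=0.86634  q=0.52659  discount=0.98235
step 7 (expiry): payoffs max(K−S,0) = 93.1904 79.2608 60.7015 35.9736 3.0268 0.0000 0.0000 0.0000
step 6: (k=6,j=0): S=48.3756, K−S=86.7244, hold=84.3398 ⇒ V=86.7244 exercise | (k=6,j=1): S=64.4542, K−S=70.6458, hold=68.2611 ⇒ V=70.6458 exercise | (k=6,j=2): S=85.8770, K−S=49.2230, hold=46.8384 ⇒ V=49.2230 exercise | (k=6,j=3): S=114.4200, K−S=20.6800, hold=18.2954 ⇒ V=20.6800 exercise | (k=6,j=4): S=152.4499, K−S=0.0000, hold=1.4076 ⇒ V=1.4076 continue | (k=6,j=5): S=203.1199, K−S=0.0000, hold=0.0000 ⇒ V=0.0000 continue | (k=6,j=6): S=270.6311, K−S=0.0000, hold=0.0000 ⇒ V=0.0000 continue  boundary S*=114.4200
step 5: (k=5,j=0): S=55.8392, K−S=79.2608, hold=76.8762 ⇒ V=79.2608 exercise | (k=5,j=1): S=74.3985, K−S=60.7015, hold=58.3169 ⇒ V=60.7015 exercise | (k=5,j=2): S=99.1264, K−S=35.9736, hold=33.5890 ⇒ V=35.9736 exercise | (k=5,j=3): S=132.0732, K−S=3.0268, hold=10.3454 ⇒ V=10.3454 continue | (k=5,j=4): S=175.9705, K−S=0.0000, hold=0.6546 ⇒ V=0.6546 continue | (k=5,j=5): S=234.4580, K−S=0.0000, hold=0.0000 ⇒ V=0.0000 continue  boundary S*=99.1264
step 4: (k=4,j=0): S=64.4542, K−S=70.6458, hold=68.2611 ⇒ V=70.6458 exercise | (k=4,j=1): S=85.8770, K−S=49.2230, hold=46.8384 ⇒ V=49.2230 exercise | (k=4,j=2): S=114.4200, K−S=20.6800, hold=22.0813 ⇒ V=22.0813 continue | (k=4,j=3): S=152.4499, K−S=0.0000, hold=5.1498 ⇒ V=5.1498 continue | (k=4,j=4): S=203.1199, K−S=0.0000, hold=0.3044 ⇒ V=0.3044 continue  boundary S*=85.8770
step 3: (k=3,j=0): S=74.3985, K−S=60.7015, hold=58.3169 ⇒ V=60.7015 exercise | (k=3,j=1): S=99.1264, K−S=35.9736, hold=34.3139 ⇒ V=35.9736 exercise | (k=3,j=2): S=132.0732, K−S=3.0268, hold=12.9329 ⇒ V=12.9329 continue | (k=3,j=3): S=175.9705, K−S=0.0000, hold=2.5524 ⇒ V=2.5524 continue  boundary S*=99.1264
step 2: (k=2,j=0): S=85.8770, K−S=49.2230, hold=46.8384 ⇒ V=49.2230 exercise | (k=2,j=1): S=114.4200, K−S=20.6800, hold=23.4198 ⇒ V=23.4198 continue | (k=2,j=2): S=152.4499, K−S=0.0000, hold=7.3348 ⇒ V=7.3348 continue  boundary S*=85.8770
step 1: (k=1,j=0): S=99.1264, K−S=35.9736, hold=35.0063 ⇒ V=35.9736 exercise | (k=1,j=1): S=132.0732, K−S=3.0268, hold=14.6857 ⇒ V=14.6857 continue  boundary S*=99.1264
step 0: (k=0,j=0): S=114.4200, K−S=20.6800, hold=24.3265 ⇒ V=24.3265 continue  boundary S*=-

price = 24.3265
boundary = - 99.1264 85.8770 99.1264 85.8770 99.1264 114.4200
tree:
24.3265
35.9736 14.6857
49.2230 23.4198 7.3348
60.7015 35.9736 12.9329 2.5524
70.6458 49.2230 22.0813 5.1498 0.3044
79.2608 60.7015 35.9736 10.3454 0.6546 0.0000
86.7244 70.6458 49.2230 20.6800 1.4076 0.0000 0.0000
93.1904 79.2608 60.7015 35.9736 3.0268 0.0000 0.0000 0.0000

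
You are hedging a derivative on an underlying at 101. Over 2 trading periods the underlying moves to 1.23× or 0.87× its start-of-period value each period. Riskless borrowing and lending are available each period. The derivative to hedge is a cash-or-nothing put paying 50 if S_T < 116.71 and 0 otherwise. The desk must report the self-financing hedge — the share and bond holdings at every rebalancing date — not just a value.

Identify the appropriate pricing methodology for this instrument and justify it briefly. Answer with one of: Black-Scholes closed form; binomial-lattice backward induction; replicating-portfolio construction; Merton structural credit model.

Key observation: a price alone would not answer the question — the per-node share/bond construction on the spot-101, 1.23/0.87 tree is required, and only the replicating-portfolio method yields it.

framework: replicating-portfolio construction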